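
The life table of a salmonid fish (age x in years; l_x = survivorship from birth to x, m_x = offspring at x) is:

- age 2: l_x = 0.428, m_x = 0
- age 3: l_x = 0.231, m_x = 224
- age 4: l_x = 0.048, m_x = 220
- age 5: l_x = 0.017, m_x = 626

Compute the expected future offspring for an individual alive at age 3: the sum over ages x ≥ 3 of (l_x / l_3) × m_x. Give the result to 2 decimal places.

315.78

l_3 = 0.231. Conditional survival from age 3 to x is l_x / l_3.
  x=3: (0.231/0.231) × 224 = 224.0000
  x=4: (0.048/0.231) × 220 = 45.7143
  x=5: (0.017/0.231) × 626 = 46.0693
Sum = 224.0000 + 45.7143 + 46.0693 = 315.7835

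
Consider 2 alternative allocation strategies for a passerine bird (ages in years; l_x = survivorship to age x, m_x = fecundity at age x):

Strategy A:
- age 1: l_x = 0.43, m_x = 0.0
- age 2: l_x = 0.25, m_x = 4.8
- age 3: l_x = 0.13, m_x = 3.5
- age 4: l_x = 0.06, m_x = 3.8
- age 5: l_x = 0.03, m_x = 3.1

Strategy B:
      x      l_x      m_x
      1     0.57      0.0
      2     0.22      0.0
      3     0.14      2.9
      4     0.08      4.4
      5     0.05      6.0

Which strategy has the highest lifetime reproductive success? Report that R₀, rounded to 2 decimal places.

Strategy A: R₀ = 0.43×0.0 + 0.25×4.8 + 0.13×3.5 + 0.06×3.8 + 0.03×3.1 = 1.9760
Strategy B: R₀ = 0.57×0.0 + 0.22×0.0 + 0.14×2.9 + 0.08×4.4 + 0.05×6.0 = 1.0580
Highest R₀: strategy A with 1.9760.

1.98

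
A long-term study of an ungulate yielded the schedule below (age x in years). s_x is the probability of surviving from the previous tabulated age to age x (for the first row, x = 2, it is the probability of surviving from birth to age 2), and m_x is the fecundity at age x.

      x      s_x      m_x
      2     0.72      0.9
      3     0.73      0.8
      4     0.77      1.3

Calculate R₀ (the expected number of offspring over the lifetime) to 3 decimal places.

1.595

Survivorship from birth: l_x = s_2·s_3·…·s_x.
  l_2 = 0.72000
  l_3 = 0.52560
  l_4 = 0.40471
R₀ = Σ l_x m_x:
  age 2: 0.72000 × 0.9 = 0.6480
  age 3: 0.52560 × 0.8 = 0.4205
  age 4: 0.40471 × 1.3 = 0.5261
R₀ = 0.6480 + 0.4205 + 0.5261 = 1.5946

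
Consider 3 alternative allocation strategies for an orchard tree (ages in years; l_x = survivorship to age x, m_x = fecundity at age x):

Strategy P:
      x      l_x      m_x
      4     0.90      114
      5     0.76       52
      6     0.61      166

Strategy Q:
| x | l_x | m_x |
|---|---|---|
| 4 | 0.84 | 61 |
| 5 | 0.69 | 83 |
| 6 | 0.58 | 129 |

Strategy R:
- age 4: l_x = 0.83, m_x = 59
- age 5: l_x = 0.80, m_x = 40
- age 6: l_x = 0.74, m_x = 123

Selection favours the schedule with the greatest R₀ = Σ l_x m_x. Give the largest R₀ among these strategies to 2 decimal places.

243.38

Strategy P: R₀ = 0.90×114 + 0.76×52 + 0.61×166 = 243.3800
Strategy Q: R₀ = 0.84×61 + 0.69×83 + 0.58×129 = 183.3300
Strategy R: R₀ = 0.83×59 + 0.80×40 + 0.74×123 = 171.9900
Highest R₀: strategy P with 243.3800.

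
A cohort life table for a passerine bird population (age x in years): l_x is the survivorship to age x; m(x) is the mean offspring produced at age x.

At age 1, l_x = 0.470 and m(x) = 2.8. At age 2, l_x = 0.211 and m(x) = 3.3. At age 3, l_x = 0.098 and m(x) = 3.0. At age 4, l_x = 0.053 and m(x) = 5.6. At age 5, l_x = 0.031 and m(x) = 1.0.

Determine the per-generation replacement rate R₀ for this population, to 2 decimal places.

2.63

R₀ = Σ l_x m(x):
  age 1: 0.470 × 2.8 = 1.3160
  age 2: 0.211 × 3.3 = 0.6963
  age 3: 0.098 × 3.0 = 0.2940
  age 4: 0.053 × 5.6 = 0.2968
  age 5: 0.031 × 1.0 = 0.0310
R₀ = 1.3160 + 0.6963 + 0.2940 + 0.2968 + 0.0310 = 2.6341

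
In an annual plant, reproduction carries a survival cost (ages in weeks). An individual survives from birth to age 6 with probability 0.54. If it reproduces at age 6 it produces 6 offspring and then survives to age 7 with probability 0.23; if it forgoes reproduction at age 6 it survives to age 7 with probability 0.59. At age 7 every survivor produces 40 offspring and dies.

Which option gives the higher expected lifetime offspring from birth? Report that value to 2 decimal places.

breed at age 6: R₀ = 0.54 × (6 + 0.23 × 40) = 0.54 × 15.2000 = 8.2080
delay to age 7: R₀ = 0.54 × (0.59 × 40) = 0.54 × 23.6000 = 12.7440
Higher: delay to age 7 (12.7440).

12.74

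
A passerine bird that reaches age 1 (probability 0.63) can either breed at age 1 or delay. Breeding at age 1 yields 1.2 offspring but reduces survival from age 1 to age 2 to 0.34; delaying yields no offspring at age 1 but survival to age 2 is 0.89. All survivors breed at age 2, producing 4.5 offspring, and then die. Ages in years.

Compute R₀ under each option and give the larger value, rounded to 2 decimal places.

breed at age 1: R₀ = 0.63 × (1.2 + 0.34 × 4.5) = 0.63 × 2.7300 = 1.7199
delay to age 2: R₀ = 0.63 × (0.89 × 4.5) = 0.63 × 4.0050 = 2.5231
Higher: delay to age 2 (2.5231).

2.52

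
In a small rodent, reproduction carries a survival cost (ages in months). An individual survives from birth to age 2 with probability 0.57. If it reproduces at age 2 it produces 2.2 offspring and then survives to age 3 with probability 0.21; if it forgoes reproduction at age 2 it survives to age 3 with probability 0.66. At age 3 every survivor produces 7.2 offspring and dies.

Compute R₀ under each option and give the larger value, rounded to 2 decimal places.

2.71

breed at age 2: R₀ = 0.57 × (2.2 + 0.21 × 7.2) = 0.57 × 3.7120 = 2.1158
delay to age 3: R₀ = 0.57 × (0.66 × 7.2) = 0.57 × 4.7520 = 2.7086
Higher: delay to age 3 (2.7086).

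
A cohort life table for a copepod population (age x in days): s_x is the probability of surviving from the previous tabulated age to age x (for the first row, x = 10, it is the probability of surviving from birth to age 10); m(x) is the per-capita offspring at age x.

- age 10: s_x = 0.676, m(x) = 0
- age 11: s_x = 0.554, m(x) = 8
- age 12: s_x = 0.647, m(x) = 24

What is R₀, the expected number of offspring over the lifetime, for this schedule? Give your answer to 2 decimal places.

8.81

Survivorship from birth: l_x = s_10·s_11·…·s_x.
  l_10 = 0.67600
  l_11 = 0.37450
  l_12 = 0.24230
R₀ = Σ l_x m(x):
  age 10: 0.67600 × 0 = 0.0000
  age 11: 0.37450 × 8 = 2.9960
  age 12: 0.24230 × 24 = 5.8152
R₀ = 0.0000 + 2.9960 + 5.8152 = 8.8112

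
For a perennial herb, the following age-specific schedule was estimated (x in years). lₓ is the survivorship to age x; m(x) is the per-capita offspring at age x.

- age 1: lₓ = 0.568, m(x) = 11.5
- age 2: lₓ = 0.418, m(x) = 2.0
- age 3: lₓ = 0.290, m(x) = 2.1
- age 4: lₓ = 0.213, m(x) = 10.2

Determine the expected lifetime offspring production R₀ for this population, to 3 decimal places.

R₀ = Σ lₓ m(x):
  age 1: 0.568 × 11.5 = 6.5320
  age 2: 0.418 × 2.0 = 0.8360
  age 3: 0.290 × 2.1 = 0.6090
  age 4: 0.213 × 10.2 = 2.1726
R₀ = 6.5320 + 0.8360 + 0.6090 + 2.1726 = 10.1496

10.150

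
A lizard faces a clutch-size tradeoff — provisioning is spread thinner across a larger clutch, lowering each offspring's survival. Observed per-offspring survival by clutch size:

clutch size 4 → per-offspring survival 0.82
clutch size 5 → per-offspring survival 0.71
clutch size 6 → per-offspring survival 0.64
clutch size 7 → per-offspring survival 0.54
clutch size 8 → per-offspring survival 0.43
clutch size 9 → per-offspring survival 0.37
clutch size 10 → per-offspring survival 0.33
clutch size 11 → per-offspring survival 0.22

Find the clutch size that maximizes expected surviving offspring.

Expected surviving offspring = c × s(c):
  c=4: 4 × 0.82 = 3.280
  c=5: 5 × 0.71 = 3.550
  c=6: 6 × 0.64 = 3.840
  c=7: 7 × 0.54 = 3.780
  c=8: 8 × 0.43 = 3.440
  c=9: 9 × 0.37 = 3.330
  c=10: 10 × 0.33 = 3.300
  c=11: 11 × 0.22 = 2.420
Maximum at c = 6 (3.840 surviving offspring).

6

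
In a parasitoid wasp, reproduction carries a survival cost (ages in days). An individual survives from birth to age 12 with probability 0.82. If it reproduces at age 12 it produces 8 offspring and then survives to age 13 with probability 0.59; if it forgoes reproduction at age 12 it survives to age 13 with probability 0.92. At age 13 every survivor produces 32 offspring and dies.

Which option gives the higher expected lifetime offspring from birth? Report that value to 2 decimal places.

breed at age 12: R₀ = 0.82 × (8 + 0.59 × 32) = 0.82 × 26.8800 = 22.0416
delay to age 13: R₀ = 0.82 × (0.92 × 32) = 0.82 × 29.4400 = 24.1408
Higher: delay to age 13 (24.1408).

24.14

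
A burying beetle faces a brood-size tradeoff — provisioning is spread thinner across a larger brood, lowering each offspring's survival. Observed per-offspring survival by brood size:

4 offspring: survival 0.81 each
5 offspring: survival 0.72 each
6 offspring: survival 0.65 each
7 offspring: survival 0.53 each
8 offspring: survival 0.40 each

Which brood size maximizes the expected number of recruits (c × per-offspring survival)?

Expected recruits = c × s(c):
  c=4: 4 × 0.81 = 3.240
  c=5: 5 × 0.72 = 3.600
  c=6: 6 × 0.65 = 3.900
  c=7: 7 × 0.53 = 3.710
  c=8: 8 × 0.40 = 3.200
Maximum at c = 6 (3.900 recruits).

6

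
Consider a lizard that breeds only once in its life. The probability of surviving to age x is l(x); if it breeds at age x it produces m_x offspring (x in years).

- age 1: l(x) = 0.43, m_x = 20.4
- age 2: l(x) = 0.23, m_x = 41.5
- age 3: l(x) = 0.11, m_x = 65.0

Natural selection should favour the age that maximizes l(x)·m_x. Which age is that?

2

Expected offspring if breeding at age x = l(x) × m_x:
  age 1: 0.43 × 20.4 = 8.772
  age 2: 0.23 × 41.5 = 9.545
  age 3: 0.11 × 65.0 = 7.150
Maximum at age 2 (9.545).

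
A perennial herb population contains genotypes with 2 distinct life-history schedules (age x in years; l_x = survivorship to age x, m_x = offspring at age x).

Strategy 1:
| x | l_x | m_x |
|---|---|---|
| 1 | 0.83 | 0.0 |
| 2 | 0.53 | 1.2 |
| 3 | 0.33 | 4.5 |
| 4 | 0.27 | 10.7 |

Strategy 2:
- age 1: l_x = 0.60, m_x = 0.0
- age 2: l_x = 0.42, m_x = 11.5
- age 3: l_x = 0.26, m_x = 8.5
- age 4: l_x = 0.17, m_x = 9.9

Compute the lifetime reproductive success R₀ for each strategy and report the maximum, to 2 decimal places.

Strategy 1: R₀ = 0.83×0.0 + 0.53×1.2 + 0.33×4.5 + 0.27×10.7 = 5.0100
Strategy 2: R₀ = 0.60×0.0 + 0.42×11.5 + 0.26×8.5 + 0.17×9.9 = 8.7230
Highest R₀: strategy 2 with 8.7230.

8.72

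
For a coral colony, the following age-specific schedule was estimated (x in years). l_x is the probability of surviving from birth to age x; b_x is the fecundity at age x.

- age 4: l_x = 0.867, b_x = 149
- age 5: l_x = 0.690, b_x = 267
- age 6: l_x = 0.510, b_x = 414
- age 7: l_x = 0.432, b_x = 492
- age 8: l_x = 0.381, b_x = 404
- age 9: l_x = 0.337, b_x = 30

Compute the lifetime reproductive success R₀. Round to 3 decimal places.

R₀ = Σ l_x b_x:
  age 4: 0.867 × 149 = 129.1830
  age 5: 0.690 × 267 = 184.2300
  age 6: 0.510 × 414 = 211.1400
  age 7: 0.432 × 492 = 212.5440
  age 8: 0.381 × 404 = 153.9240
  age 9: 0.337 × 30 = 10.1100
R₀ = 129.1830 + 184.2300 + 211.1400 + 212.5440 + 153.9240 + 10.1100 = 901.1310

901.131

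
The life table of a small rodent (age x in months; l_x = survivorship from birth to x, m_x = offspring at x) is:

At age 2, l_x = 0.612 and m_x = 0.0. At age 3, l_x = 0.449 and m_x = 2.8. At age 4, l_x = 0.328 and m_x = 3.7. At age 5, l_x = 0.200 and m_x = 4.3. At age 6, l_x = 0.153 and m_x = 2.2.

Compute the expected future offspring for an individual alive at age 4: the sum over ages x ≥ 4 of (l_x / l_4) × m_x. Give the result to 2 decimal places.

7.35

l_4 = 0.328. Conditional survival from age 4 to x is l_x / l_4.
  x=4: (0.328/0.328) × 3.7 = 3.7000
  x=5: (0.200/0.328) × 4.3 = 2.6220
  x=6: (0.153/0.328) × 2.2 = 1.0262
Sum = 3.7000 + 2.6220 + 1.0262 = 7.3482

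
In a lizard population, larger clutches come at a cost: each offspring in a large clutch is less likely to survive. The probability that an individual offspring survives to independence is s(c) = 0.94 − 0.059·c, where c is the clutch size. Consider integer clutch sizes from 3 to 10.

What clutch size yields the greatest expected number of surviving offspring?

Expected surviving offspring = c × s(c):
  c=3: 3 × 0.763 = 2.289
  c=4: 4 × 0.704 = 2.816
  c=5: 5 × 0.645 = 3.225
  c=6: 6 × 0.586 = 3.516
  c=7: 7 × 0.527 = 3.689
  c=8: 8 × 0.468 = 3.744
  c=9: 9 × 0.409 = 3.681
  c=10: 10 × 0.350 = 3.500
Maximum at c = 8 (3.744 surviving offspring).

8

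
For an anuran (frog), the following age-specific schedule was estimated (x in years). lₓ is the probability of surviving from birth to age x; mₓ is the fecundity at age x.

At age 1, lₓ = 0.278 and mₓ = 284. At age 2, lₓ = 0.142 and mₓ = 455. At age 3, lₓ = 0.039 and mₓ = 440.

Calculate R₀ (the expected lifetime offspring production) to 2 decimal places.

R₀ = Σ lₓ mₓ:
  age 1: 0.278 × 284 = 78.9520
  age 2: 0.142 × 455 = 64.6100
  age 3: 0.039 × 440 = 17.1600
R₀ = 78.9520 + 64.6100 + 17.1600 = 160.7220

160.72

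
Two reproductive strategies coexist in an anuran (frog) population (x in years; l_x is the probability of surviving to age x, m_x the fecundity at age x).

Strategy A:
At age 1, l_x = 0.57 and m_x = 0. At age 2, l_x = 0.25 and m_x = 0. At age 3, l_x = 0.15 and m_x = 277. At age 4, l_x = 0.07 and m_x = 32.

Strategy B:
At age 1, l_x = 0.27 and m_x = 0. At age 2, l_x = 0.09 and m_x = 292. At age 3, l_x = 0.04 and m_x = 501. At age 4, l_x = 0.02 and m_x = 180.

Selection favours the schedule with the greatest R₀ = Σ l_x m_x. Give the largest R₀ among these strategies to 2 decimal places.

49.92

Strategy A: R₀ = 0.57×0 + 0.25×0 + 0.15×277 + 0.07×32 = 43.7900
Strategy B: R₀ = 0.27×0 + 0.09×292 + 0.04×501 + 0.02×180 = 49.9200
Highest R₀: strategy B with 49.9200.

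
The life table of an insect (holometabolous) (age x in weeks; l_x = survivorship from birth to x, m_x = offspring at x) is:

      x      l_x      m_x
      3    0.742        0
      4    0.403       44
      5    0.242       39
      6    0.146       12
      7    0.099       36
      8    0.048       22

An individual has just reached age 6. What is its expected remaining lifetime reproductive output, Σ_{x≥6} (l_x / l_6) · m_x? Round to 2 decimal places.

l_6 = 0.146. Conditional survival from age 6 to x is l_x / l_6.
  x=6: (0.146/0.146) × 12 = 12.0000
  x=7: (0.099/0.146) × 36 = 24.4110
  x=8: (0.048/0.146) × 22 = 7.2329
Sum = 12.0000 + 24.4110 + 7.2329 = 43.6438

43.64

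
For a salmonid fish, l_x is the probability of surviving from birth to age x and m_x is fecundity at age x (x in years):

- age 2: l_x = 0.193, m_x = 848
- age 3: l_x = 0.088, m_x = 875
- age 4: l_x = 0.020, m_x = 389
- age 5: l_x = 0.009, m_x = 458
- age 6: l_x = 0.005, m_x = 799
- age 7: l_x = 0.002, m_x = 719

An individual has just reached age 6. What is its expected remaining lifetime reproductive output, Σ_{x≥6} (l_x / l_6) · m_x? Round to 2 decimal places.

l_6 = 0.005. Conditional survival from age 6 to x is l_x / l_6.
  x=6: (0.005/0.005) × 799 = 799.0000
  x=7: (0.002/0.005) × 719 = 287.6000
Sum = 799.0000 + 287.6000 = 1086.6000

1086.60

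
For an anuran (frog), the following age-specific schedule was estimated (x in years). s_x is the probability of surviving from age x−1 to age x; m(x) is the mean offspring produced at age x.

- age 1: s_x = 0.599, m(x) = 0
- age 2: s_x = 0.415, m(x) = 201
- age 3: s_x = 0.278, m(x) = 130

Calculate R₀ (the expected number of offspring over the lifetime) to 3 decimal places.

Survivorship from birth: l_x = s_1·s_2·…·s_x.
  l_1 = 0.59900
  l_2 = 0.24858
  l_3 = 0.06911
R₀ = Σ l_x m(x):
  age 1: 0.59900 × 0 = 0.0000
  age 2: 0.24858 × 201 = 49.9646
  age 3: 0.06911 × 130 = 8.9843
R₀ = 0.0000 + 49.9646 + 8.9843 = 58.9489

58.949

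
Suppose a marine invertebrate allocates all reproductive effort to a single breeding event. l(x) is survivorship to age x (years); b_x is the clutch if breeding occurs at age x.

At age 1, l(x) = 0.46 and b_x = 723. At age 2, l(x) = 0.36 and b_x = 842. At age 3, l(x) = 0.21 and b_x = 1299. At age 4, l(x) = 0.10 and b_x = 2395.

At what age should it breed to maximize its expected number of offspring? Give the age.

Expected offspring if breeding at age x = l(x) × b_x:
  age 1: 0.46 × 723 = 332.580
  age 2: 0.36 × 842 = 303.120
  age 3: 0.21 × 1299 = 272.790
  age 4: 0.10 × 2395 = 239.500
Maximum at age 1 (332.580).

1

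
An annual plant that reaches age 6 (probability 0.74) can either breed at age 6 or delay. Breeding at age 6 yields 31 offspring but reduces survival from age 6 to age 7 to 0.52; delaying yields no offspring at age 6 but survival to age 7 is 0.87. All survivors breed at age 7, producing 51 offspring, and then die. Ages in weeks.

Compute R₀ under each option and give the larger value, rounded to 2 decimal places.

42.56

breed at age 6: R₀ = 0.74 × (31 + 0.52 × 51) = 0.74 × 57.5200 = 42.5648
delay to age 7: R₀ = 0.74 × (0.87 × 51) = 0.74 × 44.3700 = 32.8338
Higher: breed at age 6 (42.5648).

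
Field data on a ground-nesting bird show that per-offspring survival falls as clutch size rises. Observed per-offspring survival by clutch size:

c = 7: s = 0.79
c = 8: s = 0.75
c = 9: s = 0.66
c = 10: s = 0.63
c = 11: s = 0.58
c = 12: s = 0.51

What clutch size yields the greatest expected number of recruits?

11

Expected recruits = c × s(c):
  c=7: 7 × 0.79 = 5.530
  c=8: 8 × 0.75 = 6.000
  c=9: 9 × 0.66 = 5.940
  c=10: 10 × 0.63 = 6.300
  c=11: 11 × 0.58 = 6.380
  c=12: 12 × 0.51 = 6.120
Maximum at c = 11 (6.380 recruits).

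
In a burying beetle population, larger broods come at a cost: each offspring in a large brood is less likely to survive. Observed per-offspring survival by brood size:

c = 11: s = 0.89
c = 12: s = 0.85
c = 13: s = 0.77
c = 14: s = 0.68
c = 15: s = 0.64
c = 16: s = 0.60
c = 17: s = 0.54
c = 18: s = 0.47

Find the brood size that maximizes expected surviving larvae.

Expected surviving larvae = c × s(c):
  c=11: 11 × 0.89 = 9.790
  c=12: 12 × 0.85 = 10.200
  c=13: 13 × 0.77 = 10.010
  c=14: 14 × 0.68 = 9.520
  c=15: 15 × 0.64 = 9.600
  c=16: 16 × 0.60 = 9.600
  c=17: 17 × 0.54 = 9.180
  c=18: 18 × 0.47 = 8.460
Maximum at c = 12 (10.200 surviving larvae).

12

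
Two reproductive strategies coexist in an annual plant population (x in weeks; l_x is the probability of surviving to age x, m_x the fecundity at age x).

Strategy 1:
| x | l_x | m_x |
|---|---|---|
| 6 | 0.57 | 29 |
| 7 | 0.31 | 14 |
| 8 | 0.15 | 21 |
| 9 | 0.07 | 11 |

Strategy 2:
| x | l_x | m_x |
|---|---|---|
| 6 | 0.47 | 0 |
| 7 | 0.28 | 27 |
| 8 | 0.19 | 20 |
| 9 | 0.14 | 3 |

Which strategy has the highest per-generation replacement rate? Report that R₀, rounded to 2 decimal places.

24.79

Strategy 1: R₀ = 0.57×29 + 0.31×14 + 0.15×21 + 0.07×11 = 24.7900
Strategy 2: R₀ = 0.47×0 + 0.28×27 + 0.19×20 + 0.14×3 = 11.7800
Highest R₀: strategy 1 with 24.7900.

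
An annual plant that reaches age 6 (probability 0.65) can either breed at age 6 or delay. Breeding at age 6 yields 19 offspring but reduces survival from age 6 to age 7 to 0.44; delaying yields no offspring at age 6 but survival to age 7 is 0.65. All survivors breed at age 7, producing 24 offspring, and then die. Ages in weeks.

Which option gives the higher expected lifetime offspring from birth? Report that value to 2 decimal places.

breed at age 6: R₀ = 0.65 × (19 + 0.44 × 24) = 0.65 × 29.5600 = 19.2140
delay to age 7: R₀ = 0.65 × (0.65 × 24) = 0.65 × 15.6000 = 10.1400
Higher: breed at age 6 (19.2140).

19.21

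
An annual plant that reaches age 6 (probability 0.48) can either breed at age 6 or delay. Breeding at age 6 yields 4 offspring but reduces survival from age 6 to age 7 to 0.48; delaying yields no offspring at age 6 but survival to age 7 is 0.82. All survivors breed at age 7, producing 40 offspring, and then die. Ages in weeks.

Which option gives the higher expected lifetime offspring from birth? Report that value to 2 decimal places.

15.74

breed at age 6: R₀ = 0.48 × (4 + 0.48 × 40) = 0.48 × 23.2000 = 11.1360
delay to age 7: R₀ = 0.48 × (0.82 × 40) = 0.48 × 32.8000 = 15.7440
Higher: delay to age 7 (15.7440).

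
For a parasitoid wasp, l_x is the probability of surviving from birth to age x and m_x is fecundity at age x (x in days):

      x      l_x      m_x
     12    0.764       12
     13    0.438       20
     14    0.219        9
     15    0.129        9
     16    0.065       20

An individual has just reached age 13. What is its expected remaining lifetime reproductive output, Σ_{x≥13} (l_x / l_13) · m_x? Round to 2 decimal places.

30.12

l_13 = 0.438. Conditional survival from age 13 to x is l_x / l_13.
  x=13: (0.438/0.438) × 20 = 20.0000
  x=14: (0.219/0.438) × 9 = 4.5000
  x=15: (0.129/0.438) × 9 = 2.6507
  x=16: (0.065/0.438) × 20 = 2.9680
Sum = 20.0000 + 4.5000 + 2.6507 + 2.9680 = 30.1187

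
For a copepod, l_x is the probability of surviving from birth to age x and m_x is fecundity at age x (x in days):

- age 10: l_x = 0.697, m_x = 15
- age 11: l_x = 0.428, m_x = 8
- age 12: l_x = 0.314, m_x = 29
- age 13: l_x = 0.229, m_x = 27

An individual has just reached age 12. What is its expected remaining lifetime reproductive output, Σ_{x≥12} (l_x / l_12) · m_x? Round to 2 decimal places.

48.69

l_12 = 0.314. Conditional survival from age 12 to x is l_x / l_12.
  x=12: (0.314/0.314) × 29 = 29.0000
  x=13: (0.229/0.314) × 27 = 19.6911
Sum = 29.0000 + 19.6911 = 48.6911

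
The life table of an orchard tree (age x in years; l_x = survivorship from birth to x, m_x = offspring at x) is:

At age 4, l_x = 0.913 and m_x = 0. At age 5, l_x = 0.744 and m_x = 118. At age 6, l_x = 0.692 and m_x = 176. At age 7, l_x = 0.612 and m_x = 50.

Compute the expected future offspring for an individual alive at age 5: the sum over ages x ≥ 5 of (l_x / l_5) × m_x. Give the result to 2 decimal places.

l_5 = 0.744. Conditional survival from age 5 to x is l_x / l_5.
  x=5: (0.744/0.744) × 118 = 118.0000
  x=6: (0.692/0.744) × 176 = 163.6989
  x=7: (0.612/0.744) × 50 = 41.1290
Sum = 118.0000 + 163.6989 + 41.1290 = 322.8280

322.83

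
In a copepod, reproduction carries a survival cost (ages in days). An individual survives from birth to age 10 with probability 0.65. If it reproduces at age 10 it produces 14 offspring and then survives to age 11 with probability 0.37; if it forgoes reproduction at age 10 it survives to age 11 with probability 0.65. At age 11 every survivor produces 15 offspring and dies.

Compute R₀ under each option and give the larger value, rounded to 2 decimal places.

breed at age 10: R₀ = 0.65 × (14 + 0.37 × 15) = 0.65 × 19.5500 = 12.7075
delay to age 11: R₀ = 0.65 × (0.65 × 15) = 0.65 × 9.7500 = 6.3375
Higher: breed at age 10 (12.7075).

12.71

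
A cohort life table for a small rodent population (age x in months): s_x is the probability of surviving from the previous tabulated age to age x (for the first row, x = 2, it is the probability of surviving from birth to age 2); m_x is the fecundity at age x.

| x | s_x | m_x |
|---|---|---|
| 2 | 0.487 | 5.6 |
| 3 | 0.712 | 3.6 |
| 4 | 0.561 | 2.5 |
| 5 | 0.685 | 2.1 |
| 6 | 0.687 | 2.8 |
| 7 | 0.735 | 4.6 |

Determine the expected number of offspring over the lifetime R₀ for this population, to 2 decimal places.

5.31

Survivorship from birth: l_x = s_2·s_3·…·s_x.
  l_2 = 0.48700
  l_3 = 0.34674
  l_4 = 0.19452
  l_5 = 0.13325
  l_6 = 0.09154
  l_7 = 0.06728
R₀ = Σ l_x m_x:
  age 2: 0.48700 × 5.6 = 2.7272
  age 3: 0.34674 × 3.6 = 1.2483
  age 4: 0.19452 × 2.5 = 0.4863
  age 5: 0.13325 × 2.1 = 0.2798
  age 6: 0.09154 × 2.8 = 0.2563
  age 7: 0.06728 × 4.6 = 0.3095
R₀ = 2.7272 + 1.2483 + 0.4863 + 0.2798 + 0.2563 + 0.3095 = 5.3074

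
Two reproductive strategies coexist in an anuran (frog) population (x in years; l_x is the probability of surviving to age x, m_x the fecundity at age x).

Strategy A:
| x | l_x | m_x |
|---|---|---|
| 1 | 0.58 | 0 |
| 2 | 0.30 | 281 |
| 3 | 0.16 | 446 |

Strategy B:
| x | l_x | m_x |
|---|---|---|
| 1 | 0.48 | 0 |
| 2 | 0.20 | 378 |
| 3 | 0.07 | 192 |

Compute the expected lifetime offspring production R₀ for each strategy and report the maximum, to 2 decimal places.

Strategy A: R₀ = 0.58×0 + 0.30×281 + 0.16×446 = 155.6600
Strategy B: R₀ = 0.48×0 + 0.20×378 + 0.07×192 = 89.0400
Highest R₀: strategy A with 155.6600.

155.66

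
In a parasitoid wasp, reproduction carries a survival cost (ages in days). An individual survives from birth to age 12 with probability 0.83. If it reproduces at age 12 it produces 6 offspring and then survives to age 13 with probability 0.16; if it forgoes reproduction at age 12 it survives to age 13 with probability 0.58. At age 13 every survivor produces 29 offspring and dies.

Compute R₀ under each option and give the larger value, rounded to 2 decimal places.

13.96

breed at age 12: R₀ = 0.83 × (6 + 0.16 × 29) = 0.83 × 10.6400 = 8.8312
delay to age 13: R₀ = 0.83 × (0.58 × 29) = 0.83 × 16.8200 = 13.9606
Higher: delay to age 13 (13.9606).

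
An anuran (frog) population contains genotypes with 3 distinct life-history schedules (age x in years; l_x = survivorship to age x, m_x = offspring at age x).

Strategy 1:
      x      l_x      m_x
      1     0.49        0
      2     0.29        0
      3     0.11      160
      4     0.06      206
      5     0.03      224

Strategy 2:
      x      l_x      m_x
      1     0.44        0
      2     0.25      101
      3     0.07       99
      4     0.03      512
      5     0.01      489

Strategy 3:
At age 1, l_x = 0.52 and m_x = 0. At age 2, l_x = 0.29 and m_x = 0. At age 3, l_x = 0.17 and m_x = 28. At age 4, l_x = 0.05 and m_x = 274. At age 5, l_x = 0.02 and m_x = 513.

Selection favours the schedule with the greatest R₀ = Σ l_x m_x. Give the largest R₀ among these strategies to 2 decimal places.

Strategy 1: R₀ = 0.49×0 + 0.29×0 + 0.11×160 + 0.06×206 + 0.03×224 = 36.6800
Strategy 2: R₀ = 0.44×0 + 0.25×101 + 0.07×99 + 0.03×512 + 0.01×489 = 52.4300
Strategy 3: R₀ = 0.52×0 + 0.29×0 + 0.17×28 + 0.05×274 + 0.02×513 = 28.7200
Highest R₀: strategy 2 with 52.4300.

52.43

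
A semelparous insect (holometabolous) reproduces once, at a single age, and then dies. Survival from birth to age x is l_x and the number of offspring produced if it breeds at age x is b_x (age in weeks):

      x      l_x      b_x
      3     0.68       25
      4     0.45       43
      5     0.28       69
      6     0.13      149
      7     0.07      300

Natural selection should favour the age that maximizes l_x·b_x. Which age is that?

Expected offspring if breeding at age x = l_x × b_x:
  age 3: 0.68 × 25 = 17.000
  age 4: 0.45 × 43 = 19.350
  age 5: 0.28 × 69 = 19.320
  age 6: 0.13 × 149 = 19.370
  age 7: 0.07 × 300 = 21.000
Maximum at age 7 (21.000).

7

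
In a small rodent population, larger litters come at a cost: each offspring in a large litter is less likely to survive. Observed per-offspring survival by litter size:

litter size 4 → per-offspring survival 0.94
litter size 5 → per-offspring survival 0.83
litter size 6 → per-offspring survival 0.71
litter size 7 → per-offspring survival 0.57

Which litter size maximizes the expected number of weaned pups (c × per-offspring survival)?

6

Expected weaned pups = c × s(c):
  c=4: 4 × 0.94 = 3.760
  c=5: 5 × 0.83 = 4.150
  c=6: 6 × 0.71 = 4.260
  c=7: 7 × 0.57 = 3.990
Maximum at c = 6 (4.260 weaned pups).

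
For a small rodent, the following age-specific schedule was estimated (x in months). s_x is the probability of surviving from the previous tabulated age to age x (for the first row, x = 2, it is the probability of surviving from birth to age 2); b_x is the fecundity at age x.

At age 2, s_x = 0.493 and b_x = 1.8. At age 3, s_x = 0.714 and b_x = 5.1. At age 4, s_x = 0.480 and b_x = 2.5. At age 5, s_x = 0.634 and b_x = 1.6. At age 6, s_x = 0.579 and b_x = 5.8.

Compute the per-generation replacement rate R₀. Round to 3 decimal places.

3.636

Survivorship from birth: l_x = s_2·s_3·…·s_x.
  l_2 = 0.49300
  l_3 = 0.35200
  l_4 = 0.16896
  l_5 = 0.10712
  l_6 = 0.06202
R₀ = Σ l_x b_x:
  age 2: 0.49300 × 1.8 = 0.8874
  age 3: 0.35200 × 5.1 = 1.7952
  age 4: 0.16896 × 2.5 = 0.4224
  age 5: 0.10712 × 1.6 = 0.1714
  age 6: 0.06202 × 5.8 = 0.3597
R₀ = 0.8874 + 1.7952 + 0.4224 + 0.1714 + 0.3597 = 3.6361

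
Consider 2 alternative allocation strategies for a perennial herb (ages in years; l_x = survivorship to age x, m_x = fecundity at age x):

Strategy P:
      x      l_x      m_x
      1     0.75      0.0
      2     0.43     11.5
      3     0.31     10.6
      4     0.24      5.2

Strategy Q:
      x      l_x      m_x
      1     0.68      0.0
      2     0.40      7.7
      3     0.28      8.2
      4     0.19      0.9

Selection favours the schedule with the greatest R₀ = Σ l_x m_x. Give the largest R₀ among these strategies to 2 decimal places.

Strategy P: R₀ = 0.75×0.0 + 0.43×11.5 + 0.31×10.6 + 0.24×5.2 = 9.4790
Strategy Q: R₀ = 0.68×0.0 + 0.40×7.7 + 0.28×8.2 + 0.19×0.9 = 5.5470
Highest R₀: strategy P with 9.4790.

9.48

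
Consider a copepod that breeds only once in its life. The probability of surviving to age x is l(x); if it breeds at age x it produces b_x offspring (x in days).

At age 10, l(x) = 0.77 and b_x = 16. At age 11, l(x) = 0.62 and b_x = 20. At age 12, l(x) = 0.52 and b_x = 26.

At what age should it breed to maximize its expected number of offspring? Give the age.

12

Expected offspring if breeding at age x = l(x) × b_x:
  age 10: 0.77 × 16 = 12.320
  age 11: 0.62 × 20 = 12.400
  age 12: 0.52 × 26 = 13.520
Maximum at age 12 (13.520).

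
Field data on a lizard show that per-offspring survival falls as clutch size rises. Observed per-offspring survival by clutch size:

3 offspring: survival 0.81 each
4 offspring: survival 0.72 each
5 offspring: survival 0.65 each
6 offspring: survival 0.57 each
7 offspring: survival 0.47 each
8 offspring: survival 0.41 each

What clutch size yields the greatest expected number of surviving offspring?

Expected surviving offspring = c × s(c):
  c=3: 3 × 0.81 = 2.430
  c=4: 4 × 0.72 = 2.880
  c=5: 5 × 0.65 = 3.250
  c=6: 6 × 0.57 = 3.420
  c=7: 7 × 0.47 = 3.290
  c=8: 8 × 0.41 = 3.280
Maximum at c = 6 (3.420 surviving offspring).

6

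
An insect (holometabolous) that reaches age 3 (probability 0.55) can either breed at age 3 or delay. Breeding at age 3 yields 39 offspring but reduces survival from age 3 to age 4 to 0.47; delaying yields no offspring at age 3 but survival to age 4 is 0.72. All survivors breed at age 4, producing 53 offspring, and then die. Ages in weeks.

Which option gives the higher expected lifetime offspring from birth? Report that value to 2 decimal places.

breed at age 3: R₀ = 0.55 × (39 + 0.47 × 53) = 0.55 × 63.9100 = 35.1505
delay to age 4: R₀ = 0.55 × (0.72 × 53) = 0.55 × 38.1600 = 20.9880
Higher: breed at age 3 (35.1505).

35.15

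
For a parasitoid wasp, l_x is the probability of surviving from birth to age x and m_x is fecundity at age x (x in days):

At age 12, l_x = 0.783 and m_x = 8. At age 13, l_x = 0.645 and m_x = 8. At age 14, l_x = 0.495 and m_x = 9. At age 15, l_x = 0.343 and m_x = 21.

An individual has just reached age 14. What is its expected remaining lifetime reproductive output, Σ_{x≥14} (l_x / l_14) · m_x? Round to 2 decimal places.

l_14 = 0.495. Conditional survival from age 14 to x is l_x / l_14.
  x=14: (0.495/0.495) × 9 = 9.0000
  x=15: (0.343/0.495) × 21 = 14.5515
Sum = 9.0000 + 14.5515 = 23.5515

23.55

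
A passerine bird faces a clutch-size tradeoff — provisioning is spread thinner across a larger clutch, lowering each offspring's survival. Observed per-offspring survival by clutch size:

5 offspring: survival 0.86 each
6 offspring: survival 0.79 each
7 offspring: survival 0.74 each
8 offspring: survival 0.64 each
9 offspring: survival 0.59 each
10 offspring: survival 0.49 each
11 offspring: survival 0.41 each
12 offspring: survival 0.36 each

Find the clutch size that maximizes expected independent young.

Expected independent young = c × s(c):
  c=5: 5 × 0.86 = 4.300
  c=6: 6 × 0.79 = 4.740
  c=7: 7 × 0.74 = 5.180
  c=8: 8 × 0.64 = 5.120
  c=9: 9 × 0.59 = 5.310
  c=10: 10 × 0.49 = 4.900
  c=11: 11 × 0.41 = 4.510
  c=12: 12 × 0.36 = 4.320
Maximum at c = 9 (5.310 independent young).

9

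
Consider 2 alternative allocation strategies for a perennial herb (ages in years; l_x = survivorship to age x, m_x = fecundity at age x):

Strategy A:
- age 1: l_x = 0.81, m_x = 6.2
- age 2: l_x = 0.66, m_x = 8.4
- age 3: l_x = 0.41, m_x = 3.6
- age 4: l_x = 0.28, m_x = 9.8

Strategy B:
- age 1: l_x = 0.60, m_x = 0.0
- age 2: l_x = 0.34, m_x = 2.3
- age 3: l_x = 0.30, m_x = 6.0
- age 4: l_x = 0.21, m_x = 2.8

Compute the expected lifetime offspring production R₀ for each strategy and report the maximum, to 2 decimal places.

14.79

Strategy A: R₀ = 0.81×6.2 + 0.66×8.4 + 0.41×3.6 + 0.28×9.8 = 14.7860
Strategy B: R₀ = 0.60×0.0 + 0.34×2.3 + 0.30×6.0 + 0.21×2.8 = 3.1700
Highest R₀: strategy A with 14.7860.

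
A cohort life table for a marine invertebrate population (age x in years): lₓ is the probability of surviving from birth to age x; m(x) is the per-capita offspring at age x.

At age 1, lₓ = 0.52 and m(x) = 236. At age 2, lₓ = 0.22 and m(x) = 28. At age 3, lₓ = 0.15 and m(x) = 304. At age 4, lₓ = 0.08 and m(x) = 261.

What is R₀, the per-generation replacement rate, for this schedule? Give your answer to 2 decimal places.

R₀ = Σ lₓ m(x):
  age 1: 0.52 × 236 = 122.7200
  age 2: 0.22 × 28 = 6.1600
  age 3: 0.15 × 304 = 45.6000
  age 4: 0.08 × 261 = 20.8800
R₀ = 122.7200 + 6.1600 + 45.6000 + 20.8800 = 195.3600

195.36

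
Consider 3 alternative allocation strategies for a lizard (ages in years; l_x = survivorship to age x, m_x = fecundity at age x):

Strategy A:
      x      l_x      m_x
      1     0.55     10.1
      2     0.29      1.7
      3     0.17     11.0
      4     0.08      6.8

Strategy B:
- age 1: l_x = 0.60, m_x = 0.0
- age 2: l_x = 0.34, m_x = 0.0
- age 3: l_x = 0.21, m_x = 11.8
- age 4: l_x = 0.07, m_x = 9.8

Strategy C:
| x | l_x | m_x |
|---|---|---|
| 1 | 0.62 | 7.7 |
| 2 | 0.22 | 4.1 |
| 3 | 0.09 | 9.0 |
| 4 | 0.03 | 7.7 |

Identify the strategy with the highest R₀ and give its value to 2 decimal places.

8.46

Strategy A: R₀ = 0.55×10.1 + 0.29×1.7 + 0.17×11.0 + 0.08×6.8 = 8.4620
Strategy B: R₀ = 0.60×0.0 + 0.34×0.0 + 0.21×11.8 + 0.07×9.8 = 3.1640
Strategy C: R₀ = 0.62×7.7 + 0.22×4.1 + 0.09×9.0 + 0.03×7.7 = 6.7170
Highest R₀: strategy A with 8.4620.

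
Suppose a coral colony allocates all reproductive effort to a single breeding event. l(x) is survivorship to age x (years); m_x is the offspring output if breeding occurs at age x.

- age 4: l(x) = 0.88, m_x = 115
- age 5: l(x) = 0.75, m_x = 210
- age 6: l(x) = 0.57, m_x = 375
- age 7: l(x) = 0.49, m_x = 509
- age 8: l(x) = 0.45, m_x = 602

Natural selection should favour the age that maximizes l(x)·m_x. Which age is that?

8

Expected offspring if breeding at age x = l(x) × m_x:
  age 4: 0.88 × 115 = 101.200
  age 5: 0.75 × 210 = 157.500
  age 6: 0.57 × 375 = 213.750
  age 7: 0.49 × 509 = 249.410
  age 8: 0.45 × 602 = 270.900
Maximum at age 8 (270.900).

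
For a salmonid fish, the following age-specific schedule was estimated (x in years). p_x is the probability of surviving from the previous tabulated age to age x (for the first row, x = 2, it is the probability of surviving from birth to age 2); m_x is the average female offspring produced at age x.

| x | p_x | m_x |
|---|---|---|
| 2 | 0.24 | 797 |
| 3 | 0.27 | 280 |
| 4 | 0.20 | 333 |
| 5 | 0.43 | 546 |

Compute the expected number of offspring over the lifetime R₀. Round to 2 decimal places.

216.78

Survivorship from birth: l_x = p_2·p_3·…·p_x.
  l_2 = 0.24000
  l_3 = 0.06480
  l_4 = 0.01296
  l_5 = 0.00557
R₀ = Σ l_x m_x:
  age 2: 0.24000 × 797 = 191.2800
  age 3: 0.06480 × 280 = 18.1440
  age 4: 0.01296 × 333 = 4.3157
  age 5: 0.00557 × 546 = 3.0412
R₀ = 191.2800 + 18.1440 + 4.3157 + 3.0412 = 216.7809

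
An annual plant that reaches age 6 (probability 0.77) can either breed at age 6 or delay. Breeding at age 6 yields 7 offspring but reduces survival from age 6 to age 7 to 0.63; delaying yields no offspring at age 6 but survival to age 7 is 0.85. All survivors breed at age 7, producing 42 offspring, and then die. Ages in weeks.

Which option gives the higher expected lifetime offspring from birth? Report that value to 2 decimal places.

27.49

breed at age 6: R₀ = 0.77 × (7 + 0.63 × 42) = 0.77 × 33.4600 = 25.7642
delay to age 7: R₀ = 0.77 × (0.85 × 42) = 0.77 × 35.7000 = 27.4890
Higher: delay to age 7 (27.4890).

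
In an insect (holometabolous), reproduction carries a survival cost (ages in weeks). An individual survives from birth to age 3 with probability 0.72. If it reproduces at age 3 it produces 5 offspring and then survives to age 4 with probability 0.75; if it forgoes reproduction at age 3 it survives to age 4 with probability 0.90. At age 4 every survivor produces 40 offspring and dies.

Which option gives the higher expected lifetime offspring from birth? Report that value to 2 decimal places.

25.92

breed at age 3: R₀ = 0.72 × (5 + 0.75 × 40) = 0.72 × 35.0000 = 25.2000
delay to age 4: R₀ = 0.72 × (0.90 × 40) = 0.72 × 36.0000 = 25.9200
Higher: delay to age 4 (25.9200).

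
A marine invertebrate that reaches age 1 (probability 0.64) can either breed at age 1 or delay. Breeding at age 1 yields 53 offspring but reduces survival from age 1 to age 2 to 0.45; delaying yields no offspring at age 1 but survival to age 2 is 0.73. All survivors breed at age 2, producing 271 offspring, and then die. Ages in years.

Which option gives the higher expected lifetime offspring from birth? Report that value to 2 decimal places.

126.61

breed at age 1: R₀ = 0.64 × (53 + 0.45 × 271) = 0.64 × 174.9500 = 111.9680
delay to age 2: R₀ = 0.64 × (0.73 × 271) = 0.64 × 197.8300 = 126.6112
Higher: delay to age 2 (126.6112).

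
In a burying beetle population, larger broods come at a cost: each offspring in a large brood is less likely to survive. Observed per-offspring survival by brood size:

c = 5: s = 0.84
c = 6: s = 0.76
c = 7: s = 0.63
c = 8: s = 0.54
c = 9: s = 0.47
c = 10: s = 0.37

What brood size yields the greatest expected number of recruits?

Expected recruits = c × s(c):
  c=5: 5 × 0.84 = 4.200
  c=6: 6 × 0.76 = 4.560
  c=7: 7 × 0.63 = 4.410
  c=8: 8 × 0.54 = 4.320
  c=9: 9 × 0.47 = 4.230
  c=10: 10 × 0.37 = 3.700
Maximum at c = 6 (4.560 recruits).

6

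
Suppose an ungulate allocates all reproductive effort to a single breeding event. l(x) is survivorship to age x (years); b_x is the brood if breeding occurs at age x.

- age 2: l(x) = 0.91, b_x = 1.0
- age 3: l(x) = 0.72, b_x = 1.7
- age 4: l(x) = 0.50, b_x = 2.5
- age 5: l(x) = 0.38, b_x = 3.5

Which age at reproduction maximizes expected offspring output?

5

Expected offspring if breeding at age x = l(x) × b_x:
  age 2: 0.91 × 1.0 = 0.910
  age 3: 0.72 × 1.7 = 1.224
  age 4: 0.50 × 2.5 = 1.250
  age 5: 0.38 × 3.5 = 1.330
Maximum at age 5 (1.330).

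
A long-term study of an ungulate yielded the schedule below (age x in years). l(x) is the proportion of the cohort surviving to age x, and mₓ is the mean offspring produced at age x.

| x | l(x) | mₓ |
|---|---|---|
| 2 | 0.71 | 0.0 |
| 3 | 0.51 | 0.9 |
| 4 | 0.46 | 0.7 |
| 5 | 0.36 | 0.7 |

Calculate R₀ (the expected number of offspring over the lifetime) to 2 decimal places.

1.03

R₀ = Σ l(x) mₓ:
  age 2: 0.71 × 0.0 = 0.0000
  age 3: 0.51 × 0.9 = 0.4590
  age 4: 0.46 × 0.7 = 0.3220
  age 5: 0.36 × 0.7 = 0.2520
R₀ = 0.0000 + 0.4590 + 0.3220 + 0.2520 = 1.0330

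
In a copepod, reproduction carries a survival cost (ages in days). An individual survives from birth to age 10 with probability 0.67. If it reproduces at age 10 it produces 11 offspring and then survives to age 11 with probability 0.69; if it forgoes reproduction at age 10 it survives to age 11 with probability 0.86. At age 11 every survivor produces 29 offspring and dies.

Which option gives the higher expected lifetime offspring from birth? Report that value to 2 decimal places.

breed at age 10: R₀ = 0.67 × (11 + 0.69 × 29) = 0.67 × 31.0100 = 20.7767
delay to age 11: R₀ = 0.67 × (0.86 × 29) = 0.67 × 24.9400 = 16.7098
Higher: breed at age 10 (20.7767).

20.78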